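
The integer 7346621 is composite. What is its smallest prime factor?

7346621 is odd.
Digit sum 29, not divisible by 3.
Ends in 1: not divisible by 5.
7: 7346621 = 7·1049517 + 2
11: 7346621 = 11·667874 + 7
13: 7346621 = 13·565124 + 9
17: 7346621 = 17·432154 + 3
19: 7346621 = 19·386664 + 5
23: 7346621 = 23·319418 + 7
29: 7346621 = 29·253331 + 22
31: 7346621 = 31·236987 + 24
37: 7346621 = 37·198557 + 12
41: 7346621 = 41·179185 + 36
43: 7346621 = 43·170851 + 28
47: 7346621 = 47·156311 + 4
53: 7346621 = 53·138615 + 26
59: 7346621 = 59·124519

59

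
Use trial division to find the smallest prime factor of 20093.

71

20093 is odd.
Digit sum 14, not divisible by 3.
Ends in 3: not divisible by 5.
7: 20093 = 7·2870 + 3
11: 20093 = 11·1826 + 7
13: 20093 = 13·1545 + 8
17: 20093 = 17·1181 + 16
19: 20093 = 19·1057 + 10
23: 20093 = 23·873 + 14
29: 20093 = 29·692 + 25
31: 20093 = 31·648 + 5
37: 20093 = 37·543 + 2
41: 20093 = 41·490 + 3
43: 20093 = 43·467 + 12
47: 20093 = 47·427 + 24
53: 20093 = 53·379 + 6
59: 20093 = 59·340 + 33
61: 20093 = 61·329 + 24
67: 20093 = 67·299 + 60
71: 20093 = 71·283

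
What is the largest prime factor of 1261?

97

1261 = 13 · 97
97 is prime.
So 1261 = 13 · 97; the largest prime factor is 97.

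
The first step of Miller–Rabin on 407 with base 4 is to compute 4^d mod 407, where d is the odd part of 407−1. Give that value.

284

407 − 1 = 406 = 2^1 · 203, so d = 203.
4^1 ≡ 4 (mod 407)
4^2 ≡ 4^2 = 16 ≡ 16 (mod 407)
4^4 ≡ 16^2 = 256 ≡ 256 (mod 407)
4^8 ≡ 256^2 = 65536 ≡ 9 (mod 407)
4^16 ≡ 9^2 = 81 ≡ 81 (mod 407)
4^32 ≡ 81^2 = 6561 ≡ 49 (mod 407)
4^64 ≡ 49^2 = 2401 ≡ 366 (mod 407)
4^128 ≡ 366^2 = 133956 ≡ 53 (mod 407)
203 = 128 + 64 + 8 + 2 + 1 in binary powers of 2.
So 4^203 ≡ 53 · 366 · 9 · 16 · 4 ≡ 284 (mod 407).
Squaring chain: 284; never reaches −1, so base 4 is a Miller–Rabin witness that 407 is composite.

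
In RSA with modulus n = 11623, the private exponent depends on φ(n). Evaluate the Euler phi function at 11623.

Factor: 11623 = 59 · 197.
φ(11623) = (59−1) · (197−1) = 58 · 196 = 11368.

11368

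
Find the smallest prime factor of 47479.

79

47479 is odd.
Digit sum 31, not divisible by 3.
Ends in 9: not divisible by 5.
7: 47479 = 7·6782 + 5
11: 47479 = 11·4316 + 3
13: 47479 = 13·3652 + 3
17: 47479 = 17·2792 + 15
19: 47479 = 19·2498 + 17
23: 47479 = 23·2064 + 7
29: 47479 = 29·1637 + 6
31: 47479 = 31·1531 + 18
37: 47479 = 37·1283 + 8
41: 47479 = 41·1158 + 1
43: 47479 = 43·1104 + 7
47: 47479 = 47·1010 + 9
53: 47479 = 53·895 + 44
59: 47479 = 59·804 + 43
61: 47479 = 61·778 + 21
67: 47479 = 67·708 + 43
71: 47479 = 71·668 + 51
73: 47479 = 73·650 + 29
79: 47479 = 79·601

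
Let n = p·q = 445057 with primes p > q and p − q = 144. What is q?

599

Since p = q + 144, we have 445057 = q(q + 144), so q² + 144q − 445057 = 0.
Discriminant: 144² + 4·445057 = 20736 + 1780228 = 1800964; √1800964 = 1342.
q = (−144 + 1342)/2 = 599, and p = q + 144 = 743.
Check: 599 · 743 = 445057.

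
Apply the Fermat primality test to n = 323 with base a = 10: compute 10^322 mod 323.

10^1 ≡ 10 (mod 323)
10^2 ≡ 10^2 = 100 ≡ 100 (mod 323)
10^4 ≡ 100^2 = 10000 ≡ 310 (mod 323)
10^8 ≡ 310^2 = 96100 ≡ 169 (mod 323)
10^16 ≡ 169^2 = 28561 ≡ 137 (mod 323)
10^32 ≡ 137^2 = 18769 ≡ 35 (mod 323)
10^64 ≡ 35^2 = 1225 ≡ 256 (mod 323)
10^128 ≡ 256^2 = 65536 ≡ 290 (mod 323)
10^256 ≡ 290^2 = 84100 ≡ 120 (mod 323)
322 = 256 + 64 + 2 in binary powers of 2.
So 10^322 ≡ 120 · 256 · 100 ≡ 270 (mod 323).
Since 270 ≠ 1, base 10 is a Fermat witness: 323 is composite.

270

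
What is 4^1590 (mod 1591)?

4^1 ≡ 4 (mod 1591)
4^2 ≡ 4^2 = 16 ≡ 16 (mod 1591)
4^4 ≡ 16^2 = 256 ≡ 256 (mod 1591)
4^8 ≡ 256^2 = 65536 ≡ 305 (mod 1591)
4^16 ≡ 305^2 = 93025 ≡ 747 (mod 1591)
4^32 ≡ 747^2 = 558009 ≡ 1159 (mod 1591)
4^64 ≡ 1159^2 = 1343281 ≡ 477 (mod 1591)
4^128 ≡ 477^2 = 227529 ≡ 16 (mod 1591)
4^256 ≡ 16^2 = 256 ≡ 256 (mod 1591)
4^512 ≡ 256^2 = 65536 ≡ 305 (mod 1591)
4^1024 ≡ 305^2 = 93025 ≡ 747 (mod 1591)
1590 = 1024 + 512 + 32 + 16 + 4 + 2 in binary powers of 2.
So 4^1590 ≡ 747 · 305 · 1159 · 747 · 256 · 16 ≡ 692 (mod 1591).
Since 692 ≠ 1, base 4 is a Fermat witness: 1591 is composite.

692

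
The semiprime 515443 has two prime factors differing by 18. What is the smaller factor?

Since p = q + 18, we have 515443 = q(q + 18), so q² + 18q − 515443 = 0.
Discriminant: 18² + 4·515443 = 324 + 2061772 = 2062096; √2062096 = 1436.
q = (−18 + 1436)/2 = 709, and p = q + 18 = 727.
Check: 709 · 727 = 515443.

709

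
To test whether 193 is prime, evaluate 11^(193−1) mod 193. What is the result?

1

11^1 ≡ 11 (mod 193)
11^2 ≡ 11^2 = 121 ≡ 121 (mod 193)
11^4 ≡ 121^2 = 14641 ≡ 166 (mod 193)
11^8 ≡ 166^2 = 27556 ≡ 150 (mod 193)
11^16 ≡ 150^2 = 22500 ≡ 112 (mod 193)
11^32 ≡ 112^2 = 12544 ≡ 192 (mod 193)
11^64 ≡ 192^2 = 36864 ≡ 1 (mod 193)
11^128 ≡ 1^2 = 1 ≡ 1 (mod 193)
192 = 128 + 64 in binary powers of 2.
So 11^192 ≡ 1 · 1 ≡ 1 (mod 193).
Since the result is 1, base 11 gives no evidence that 193 is composite.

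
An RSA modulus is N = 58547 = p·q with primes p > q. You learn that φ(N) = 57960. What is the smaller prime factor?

φ(n) = (p−1)(q−1) = n − (p+q) + 1, so p + q = 58547 − 57960 + 1 = 588.
p and q are the roots of t² − 588t + 58547 = 0.
Discriminant: 588² − 4·58547 = 345744 − 234188 = 111556; √111556 = 334.
q = (588 − 334)/2 = 127, p = (588 + 334)/2 = 461.
Check: 127 · 461 = 58547.

127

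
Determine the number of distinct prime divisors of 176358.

6

176358 = 2 · 88179
88179 = 3 · 29393
29393 = 7 · 4199
4199 = 13 · 323
323 = 17 · 19
176358 = 2 · 3 · 7 · 13 · 17 · 19, which has 6 distinct prime factors.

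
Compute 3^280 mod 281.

1

3^1 ≡ 3 (mod 281)
3^2 ≡ 3^2 = 9 ≡ 9 (mod 281)
3^4 ≡ 9^2 = 81 ≡ 81 (mod 281)
3^8 ≡ 81^2 = 6561 ≡ 98 (mod 281)
3^16 ≡ 98^2 = 9604 ≡ 50 (mod 281)
3^32 ≡ 50^2 = 2500 ≡ 252 (mod 281)
3^64 ≡ 252^2 = 63504 ≡ 279 (mod 281)
3^128 ≡ 279^2 = 77841 ≡ 4 (mod 281)
3^256 ≡ 4^2 = 16 ≡ 16 (mod 281)
280 = 256 + 16 + 8 in binary powers of 2.
So 3^280 ≡ 16 · 50 · 98 ≡ 1 (mod 281).
Since the result is 1, base 3 gives no evidence that 281 is composite.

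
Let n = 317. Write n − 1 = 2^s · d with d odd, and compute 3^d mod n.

317 − 1 = 316 = 2^2 · 79, so d = 79.
3^1 ≡ 3 (mod 317)
3^2 ≡ 3^2 = 9 ≡ 9 (mod 317)
3^4 ≡ 9^2 = 81 ≡ 81 (mod 317)
3^8 ≡ 81^2 = 6561 ≡ 221 (mod 317)
3^16 ≡ 221^2 = 48841 ≡ 23 (mod 317)
3^32 ≡ 23^2 = 529 ≡ 212 (mod 317)
3^64 ≡ 212^2 = 44944 ≡ 247 (mod 317)
79 = 64 + 8 + 4 + 2 + 1 in binary powers of 2.
So 3^79 ≡ 247 · 221 · 81 · 9 · 3 ≡ 203 (mod 317).
Squaring chain: 203 → 316; reaches −1, so base 3 does not prove 317 composite.

203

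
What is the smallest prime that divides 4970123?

4970123 is odd.
Digit sum 26, not divisible by 3.
Ends in 3: not divisible by 5.
7: 4970123 = 7·710017 + 4
11: 4970123 = 11·451829 + 4
13: 4970123 = 13·382317 + 2
17: 4970123 = 17·292360 + 3
19: 4970123 = 19·261585 + 8
23: 4970123 = 23·216092 + 7
29: 4970123 = 29·171383 + 16
31: 4970123 = 31·160326 + 17
37: 4970123 = 37·134327 + 24
41: 4970123 = 41·121222 + 21
43: 4970123 = 43·115584 + 11
47: 4970123 = 47·105747 + 14
53: 4970123 = 53·93775 + 48
59: 4970123 = 59·84239 + 22
61: 4970123 = 61·81477 + 26
67: 4970123 = 67·74180 + 63
71: 4970123 = 71·70001 + 52
73: 4970123 = 73·68083 + 64
79: 4970123 = 79·62912 + 75
83: 4970123 = 83·59881

83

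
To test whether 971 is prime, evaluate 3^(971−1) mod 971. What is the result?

3^1 ≡ 3 (mod 971)
3^2 ≡ 3^2 = 9 ≡ 9 (mod 971)
3^4 ≡ 9^2 = 81 ≡ 81 (mod 971)
3^8 ≡ 81^2 = 6561 ≡ 735 (mod 971)
3^16 ≡ 735^2 = 540225 ≡ 349 (mod 971)
3^32 ≡ 349^2 = 121801 ≡ 426 (mod 971)
3^64 ≡ 426^2 = 181476 ≡ 870 (mod 971)
3^128 ≡ 870^2 = 756900 ≡ 491 (mod 971)
3^256 ≡ 491^2 = 241081 ≡ 273 (mod 971)
3^512 ≡ 273^2 = 74529 ≡ 733 (mod 971)
970 = 512 + 256 + 128 + 64 + 8 + 2 in binary powers of 2.
So 3^970 ≡ 733 · 273 · 491 · 870 · 735 · 9 ≡ 1 (mod 971).
Since the result is 1, base 3 gives no evidence that 971 is composite.

1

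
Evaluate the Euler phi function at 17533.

17248

Factor: 17533 = 89 · 197.
φ(17533) = (89−1) · (197−1) = 88 · 196 = 17248.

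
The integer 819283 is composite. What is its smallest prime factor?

23

819283 is odd.
Digit sum 31, not divisible by 3.
Ends in 3: not divisible by 5.
7: 819283 = 7·117040 + 3
11: 819283 = 11·74480 + 3
13: 819283 = 13·63021 + 10
17: 819283 = 17·48193 + 2
19: 819283 = 19·43120 + 3
23: 819283 = 23·35621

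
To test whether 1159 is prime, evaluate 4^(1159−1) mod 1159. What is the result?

4^1 ≡ 4 (mod 1159)
4^2 ≡ 4^2 = 16 ≡ 16 (mod 1159)
4^4 ≡ 16^2 = 256 ≡ 256 (mod 1159)
4^8 ≡ 256^2 = 65536 ≡ 632 (mod 1159)
4^16 ≡ 632^2 = 399424 ≡ 728 (mod 1159)
4^32 ≡ 728^2 = 529984 ≡ 321 (mod 1159)
4^64 ≡ 321^2 = 103041 ≡ 1049 (mod 1159)
4^128 ≡ 1049^2 = 1100401 ≡ 510 (mod 1159)
4^256 ≡ 510^2 = 260100 ≡ 484 (mod 1159)
4^512 ≡ 484^2 = 234256 ≡ 138 (mod 1159)
4^1024 ≡ 138^2 = 19044 ≡ 500 (mod 1159)
1158 = 1024 + 128 + 4 + 2 in binary powers of 2.
So 4^1158 ≡ 500 · 510 · 256 · 16 ≡ 790 (mod 1159).
Since 790 ≠ 1, base 4 is a Fermat witness: 1159 is composite.

790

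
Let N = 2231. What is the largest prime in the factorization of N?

2231 = 23 · 97
97 is prime.
So 2231 = 23 · 97; the largest prime factor is 97.

97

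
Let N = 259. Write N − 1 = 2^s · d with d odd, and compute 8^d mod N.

43

259 − 1 = 258 = 2^1 · 129, so d = 129.
8^1 ≡ 8 (mod 259)
8^2 ≡ 8^2 = 64 ≡ 64 (mod 259)
8^4 ≡ 64^2 = 4096 ≡ 211 (mod 259)
8^8 ≡ 211^2 = 44521 ≡ 232 (mod 259)
8^16 ≡ 232^2 = 53824 ≡ 211 (mod 259)
8^32 ≡ 211^2 = 44521 ≡ 232 (mod 259)
8^64 ≡ 232^2 = 53824 ≡ 211 (mod 259)
8^128 ≡ 211^2 = 44521 ≡ 232 (mod 259)
129 = 128 + 1 in binary powers of 2.
So 8^129 ≡ 232 · 8 ≡ 43 (mod 259).
Squaring chain: 43; never reaches −1, so base 8 is a Miller–Rabin witness that 259 is composite.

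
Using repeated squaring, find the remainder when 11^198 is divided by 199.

1

11^1 ≡ 11 (mod 199)
11^2 ≡ 11^2 = 121 ≡ 121 (mod 199)
11^4 ≡ 121^2 = 14641 ≡ 114 (mod 199)
11^8 ≡ 114^2 = 12996 ≡ 61 (mod 199)
11^16 ≡ 61^2 = 3721 ≡ 139 (mod 199)
11^32 ≡ 139^2 = 19321 ≡ 18 (mod 199)
11^64 ≡ 18^2 = 324 ≡ 125 (mod 199)
11^128 ≡ 125^2 = 15625 ≡ 103 (mod 199)
198 = 128 + 64 + 4 + 2 in binary powers of 2.
So 11^198 ≡ 103 · 125 · 114 · 121 ≡ 1 (mod 199).
Since the result is 1, base 11 gives no evidence that 199 is composite.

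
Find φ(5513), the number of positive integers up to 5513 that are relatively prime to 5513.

Factor: 5513 = 37 · 149.
φ(5513) = (37−1) · (149−1) = 36 · 148 = 5328.

5328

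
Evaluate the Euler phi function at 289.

Factor: 289 = 17^2.
φ(289) = 17^1·(17−1) = 272.

272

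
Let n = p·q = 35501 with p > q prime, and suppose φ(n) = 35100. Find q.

φ(n) = (p−1)(q−1) = n − (p+q) + 1, so p + q = 35501 − 35100 + 1 = 402.
p and q are the roots of t² − 402t + 35501 = 0.
Discriminant: 402² − 4·35501 = 161604 − 142004 = 19600; √19600 = 140.
q = (402 − 140)/2 = 131, p = (402 + 140)/2 = 271.
Check: 131 · 271 = 35501.

131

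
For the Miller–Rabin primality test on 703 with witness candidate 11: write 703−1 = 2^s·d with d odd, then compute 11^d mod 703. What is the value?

628

703 − 1 = 702 = 2^1 · 351, so d = 351.
11^1 ≡ 11 (mod 703)
11^2 ≡ 11^2 = 121 ≡ 121 (mod 703)
11^4 ≡ 121^2 = 14641 ≡ 581 (mod 703)
11^8 ≡ 581^2 = 337561 ≡ 121 (mod 703)
11^16 ≡ 121^2 = 14641 ≡ 581 (mod 703)
11^32 ≡ 581^2 = 337561 ≡ 121 (mod 703)
11^64 ≡ 121^2 = 14641 ≡ 581 (mod 703)
11^128 ≡ 581^2 = 337561 ≡ 121 (mod 703)
11^256 ≡ 121^2 = 14641 ≡ 581 (mod 703)
351 = 256 + 64 + 16 + 8 + 4 + 2 + 1 in binary powers of 2.
So 11^351 ≡ 581 · 581 · 581 · 121 · 581 · 121 · 11 ≡ 628 (mod 703).
Squaring chain: 628; never reaches −1, so base 11 is a Miller–Rabin witness that 703 is composite.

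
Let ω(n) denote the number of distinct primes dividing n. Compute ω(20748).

5

20748 = 2^2 · 5187
5187 = 3 · 1729
1729 = 7 · 247
247 = 13 · 19
20748 = 2^2 · 3 · 7 · 13 · 19, which has 5 distinct prime factors.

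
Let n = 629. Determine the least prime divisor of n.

17

629 is odd.
Digit sum 17, not divisible by 3.
Ends in 9: not divisible by 5.
7: 629 = 7·89 + 6
11: 629 = 11·57 + 2
13: 629 = 13·48 + 5
17: 629 = 17·37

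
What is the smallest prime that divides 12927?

3

12927 is odd.
Digit sum 21, divisible by 3.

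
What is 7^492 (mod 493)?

7^1 ≡ 7 (mod 493)
7^2 ≡ 7^2 = 49 ≡ 49 (mod 493)
7^4 ≡ 49^2 = 2401 ≡ 429 (mod 493)
7^8 ≡ 429^2 = 184041 ≡ 152 (mod 493)
7^16 ≡ 152^2 = 23104 ≡ 426 (mod 493)
7^32 ≡ 426^2 = 181476 ≡ 52 (mod 493)
7^64 ≡ 52^2 = 2704 ≡ 239 (mod 493)
7^128 ≡ 239^2 = 57121 ≡ 426 (mod 493)
7^256 ≡ 426^2 = 181476 ≡ 52 (mod 493)
492 = 256 + 128 + 64 + 32 + 8 + 4 in binary powers of 2.
So 7^492 ≡ 52 · 426 · 239 · 52 · 152 · 429 ≡ 455 (mod 493).
Since 455 ≠ 1, base 7 is a Fermat witness: 493 is composite.

455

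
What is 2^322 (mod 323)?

2^1 ≡ 2 (mod 323)
2^2 ≡ 2^2 = 4 ≡ 4 (mod 323)
2^4 ≡ 4^2 = 16 ≡ 16 (mod 323)
2^8 ≡ 16^2 = 256 ≡ 256 (mod 323)
2^16 ≡ 256^2 = 65536 ≡ 290 (mod 323)
2^32 ≡ 290^2 = 84100 ≡ 120 (mod 323)
2^64 ≡ 120^2 = 14400 ≡ 188 (mod 323)
2^128 ≡ 188^2 = 35344 ≡ 137 (mod 323)
2^256 ≡ 137^2 = 18769 ≡ 35 (mod 323)
322 = 256 + 64 + 2 in binary powers of 2.
So 2^322 ≡ 35 · 188 · 4 ≡ 157 (mod 323).
Since 157 ≠ 1, base 2 is a Fermat witness: 323 is composite.

157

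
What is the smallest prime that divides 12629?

12629 is odd.
Digit sum 20, not divisible by 3.
Ends in 9: not divisible by 5.
7: 12629 = 7·1804 + 1
11: 12629 = 11·1148 + 1
13: 12629 = 13·971 + 6
17: 12629 = 17·742 + 15
19: 12629 = 19·664 + 13
23: 12629 = 23·549 + 2
29: 12629 = 29·435 + 14
31: 12629 = 31·407 + 12
37: 12629 = 37·341 + 12
41: 12629 = 41·308 + 1
43: 12629 = 43·293 + 30
47: 12629 = 47·268 + 33
53: 12629 = 53·238 + 15
59: 12629 = 59·214 + 3
61: 12629 = 61·207 + 2
67: 12629 = 67·188 + 33
71: 12629 = 71·177 + 62
73: 12629 = 73·173

73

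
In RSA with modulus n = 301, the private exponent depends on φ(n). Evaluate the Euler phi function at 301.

252

Factor: 301 = 7 · 43.
φ(301) = (7−1) · (43−1) = 6 · 42 = 252.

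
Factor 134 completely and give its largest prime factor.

67

134 = 2 · 67
67 is prime.
So 134 = 2 · 67; the largest prime factor is 67.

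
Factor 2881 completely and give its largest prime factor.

67

2881 = 43 · 67
67 is prime.
So 2881 = 43 · 67; the largest prime factor is 67.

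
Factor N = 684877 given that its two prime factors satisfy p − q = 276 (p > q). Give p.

977

Since p = q + 276, we have 684877 = q(q + 276), so q² + 276q − 684877 = 0.
Discriminant: 276² + 4·684877 = 76176 + 2739508 = 2815684; √2815684 = 1678.
q = (−276 + 1678)/2 = 701, and p = q + 276 = 977.
Check: 701 · 977 = 684877.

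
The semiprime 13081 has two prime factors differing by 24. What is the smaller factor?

Since p = q + 24, we have 13081 = q(q + 24), so q² + 24q − 13081 = 0.
Discriminant: 24² + 4·13081 = 576 + 52324 = 52900; √52900 = 230.
q = (−24 + 230)/2 = 103, and p = q + 24 = 127.
Check: 103 · 127 = 13081.

103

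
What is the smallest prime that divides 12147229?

53

12147229 is odd.
Digit sum 28, not divisible by 3.
Ends in 9: not divisible by 5.
7: 12147229 = 7·1735318 + 3
11: 12147229 = 11·1104293 + 6
13: 12147229 = 13·934402 + 3
17: 12147229 = 17·714542 + 15
19: 12147229 = 19·639327 + 16
23: 12147229 = 23·528140 + 9
29: 12147229 = 29·418869 + 28
31: 12147229 = 31·391846 + 3
37: 12147229 = 37·328303 + 18
41: 12147229 = 41·296273 + 36
43: 12147229 = 43·282493 + 30
47: 12147229 = 47·258451 + 32
53: 12147229 = 53·229193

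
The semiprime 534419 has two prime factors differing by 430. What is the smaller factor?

547

Since p = q + 430, we have 534419 = q(q + 430), so q² + 430q − 534419 = 0.
Discriminant: 430² + 4·534419 = 184900 + 2137676 = 2322576; √2322576 = 1524.
q = (−430 + 1524)/2 = 547, and p = q + 430 = 977.
Check: 547 · 977 = 534419.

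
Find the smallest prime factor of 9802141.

97

9802141 is odd.
Digit sum 25, not divisible by 3.
Ends in 1: not divisible by 5.
7: 9802141 = 7·1400305 + 6
11: 9802141 = 11·891103 + 8
13: 9802141 = 13·754010 + 11
17: 9802141 = 17·576596 + 9
19: 9802141 = 19·515902 + 3
23: 9802141 = 23·426180 + 1
29: 9802141 = 29·338004 + 25
31: 9802141 = 31·316198 + 3
37: 9802141 = 37·264922 + 27
41: 9802141 = 41·239076 + 25
43: 9802141 = 43·227956 + 33
47: 9802141 = 47·208556 + 9
53: 9802141 = 53·184946 + 3
59: 9802141 = 59·166137 + 58
61: 9802141 = 61·160690 + 51
67: 9802141 = 67·146300 + 41
71: 9802141 = 71·138058 + 23
73: 9802141 = 73·134275 + 66
79: 9802141 = 79·124077 + 58
83: 9802141 = 83·118098 + 7
89: 9802141 = 89·110136 + 37
97: 9802141 = 97·101053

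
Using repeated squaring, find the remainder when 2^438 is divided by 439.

1

2^1 ≡ 2 (mod 439)
2^2 ≡ 2^2 = 4 ≡ 4 (mod 439)
2^4 ≡ 4^2 = 16 ≡ 16 (mod 439)
2^8 ≡ 16^2 = 256 ≡ 256 (mod 439)
2^16 ≡ 256^2 = 65536 ≡ 125 (mod 439)
2^32 ≡ 125^2 = 15625 ≡ 260 (mod 439)
2^64 ≡ 260^2 = 67600 ≡ 433 (mod 439)
2^128 ≡ 433^2 = 187489 ≡ 36 (mod 439)
2^256 ≡ 36^2 = 1296 ≡ 418 (mod 439)
438 = 256 + 128 + 32 + 16 + 4 + 2 in binary powers of 2.
So 2^438 ≡ 418 · 36 · 260 · 125 · 16 · 4 ≡ 1 (mod 439).
Since the result is 1, base 2 gives no evidence that 439 is composite.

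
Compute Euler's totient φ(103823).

Factor: 103823 = 47^3.
φ(103823) = 47^2·(47−1) = 101614.

101614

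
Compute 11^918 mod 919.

1

11^1 ≡ 11 (mod 919)
11^2 ≡ 11^2 = 121 ≡ 121 (mod 919)
11^4 ≡ 121^2 = 14641 ≡ 856 (mod 919)
11^8 ≡ 856^2 = 732736 ≡ 293 (mod 919)
11^16 ≡ 293^2 = 85849 ≡ 382 (mod 919)
11^32 ≡ 382^2 = 145924 ≡ 722 (mod 919)
11^64 ≡ 722^2 = 521284 ≡ 211 (mod 919)
11^128 ≡ 211^2 = 44521 ≡ 409 (mod 919)
11^256 ≡ 409^2 = 167281 ≡ 23 (mod 919)
11^512 ≡ 23^2 = 529 ≡ 529 (mod 919)
918 = 512 + 256 + 128 + 16 + 4 + 2 in binary powers of 2.
So 11^918 ≡ 529 · 23 · 409 · 382 · 856 · 121 ≡ 1 (mod 919).
Since the result is 1, base 11 gives no evidence that 919 is composite.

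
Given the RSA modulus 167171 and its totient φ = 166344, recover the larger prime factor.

φ(n) = (p−1)(q−1) = n − (p+q) + 1, so p + q = 167171 − 166344 + 1 = 828.
p and q are the roots of t² − 828t + 167171 = 0.
Discriminant: 828² − 4·167171 = 685584 − 668684 = 16900; √16900 = 130.
q = (828 − 130)/2 = 349, p = (828 + 130)/2 = 479.
Check: 349 · 479 = 167171.

479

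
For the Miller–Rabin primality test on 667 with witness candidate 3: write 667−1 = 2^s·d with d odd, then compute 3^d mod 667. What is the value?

188

667 − 1 = 666 = 2^1 · 333, so d = 333.
3^1 ≡ 3 (mod 667)
3^2 ≡ 3^2 = 9 ≡ 9 (mod 667)
3^4 ≡ 9^2 = 81 ≡ 81 (mod 667)
3^8 ≡ 81^2 = 6561 ≡ 558 (mod 667)
3^16 ≡ 558^2 = 311364 ≡ 542 (mod 667)
3^32 ≡ 542^2 = 293764 ≡ 284 (mod 667)
3^64 ≡ 284^2 = 80656 ≡ 616 (mod 667)
3^128 ≡ 616^2 = 379456 ≡ 600 (mod 667)
3^256 ≡ 600^2 = 360000 ≡ 487 (mod 667)
333 = 256 + 64 + 8 + 4 + 1 in binary powers of 2.
So 3^333 ≡ 487 · 616 · 558 · 81 · 3 ≡ 188 (mod 667).
Squaring chain: 188; never reaches −1, so base 3 is a Miller–Rabin witness that 667 is composite.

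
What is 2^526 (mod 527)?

64

2^1 ≡ 2 (mod 527)
2^2 ≡ 2^2 = 4 ≡ 4 (mod 527)
2^4 ≡ 4^2 = 16 ≡ 16 (mod 527)
2^8 ≡ 16^2 = 256 ≡ 256 (mod 527)
2^16 ≡ 256^2 = 65536 ≡ 188 (mod 527)
2^32 ≡ 188^2 = 35344 ≡ 35 (mod 527)
2^64 ≡ 35^2 = 1225 ≡ 171 (mod 527)
2^128 ≡ 171^2 = 29241 ≡ 256 (mod 527)
2^256 ≡ 256^2 = 65536 ≡ 188 (mod 527)
2^512 ≡ 188^2 = 35344 ≡ 35 (mod 527)
526 = 512 + 8 + 4 + 2 in binary powers of 2.
So 2^526 ≡ 35 · 256 · 16 · 4 ≡ 64 (mod 527).
Since 64 ≠ 1, base 2 is a Fermat witness: 527 is composite.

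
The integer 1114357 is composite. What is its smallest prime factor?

1114357 is odd.
Digit sum 22, not divisible by 3.
Ends in 7: not divisible by 5.
7: 1114357 = 7·159193 + 6
11: 1114357 = 11·101305 + 2
13: 1114357 = 13·85719 + 10
17: 1114357 = 17·65550 + 7
19: 1114357 = 19·58650 + 7
23: 1114357 = 23·48450 + 7
29: 1114357 = 29·38426 + 3
31: 1114357 = 31·35947

31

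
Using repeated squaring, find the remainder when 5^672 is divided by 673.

5^1 ≡ 5 (mod 673)
5^2 ≡ 5^2 = 25 ≡ 25 (mod 673)
5^4 ≡ 25^2 = 625 ≡ 625 (mod 673)
5^8 ≡ 625^2 = 390625 ≡ 285 (mod 673)
5^16 ≡ 285^2 = 81225 ≡ 465 (mod 673)
5^32 ≡ 465^2 = 216225 ≡ 192 (mod 673)
5^64 ≡ 192^2 = 36864 ≡ 522 (mod 673)
5^128 ≡ 522^2 = 272484 ≡ 592 (mod 673)
5^256 ≡ 592^2 = 350464 ≡ 504 (mod 673)
5^512 ≡ 504^2 = 254016 ≡ 295 (mod 673)
672 = 512 + 128 + 32 in binary powers of 2.
So 5^672 ≡ 295 · 592 · 192 ≡ 1 (mod 673).
Since the result is 1, base 5 gives no evidence that 673 is composite.

1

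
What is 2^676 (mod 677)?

2^1 ≡ 2 (mod 677)
2^2 ≡ 2^2 = 4 ≡ 4 (mod 677)
2^4 ≡ 4^2 = 16 ≡ 16 (mod 677)
2^8 ≡ 16^2 = 256 ≡ 256 (mod 677)
2^16 ≡ 256^2 = 65536 ≡ 544 (mod 677)
2^32 ≡ 544^2 = 295936 ≡ 87 (mod 677)
2^64 ≡ 87^2 = 7569 ≡ 122 (mod 677)
2^128 ≡ 122^2 = 14884 ≡ 667 (mod 677)
2^256 ≡ 667^2 = 444889 ≡ 100 (mod 677)
2^512 ≡ 100^2 = 10000 ≡ 522 (mod 677)
676 = 512 + 128 + 32 + 4 in binary powers of 2.
So 2^676 ≡ 522 · 667 · 87 · 16 ≡ 1 (mod 677).
Since the result is 1, base 2 gives no evidence that 677 is composite.

1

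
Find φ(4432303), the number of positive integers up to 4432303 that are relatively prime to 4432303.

4351200

Factor: 4432303 = 149 · 151 · 197.
φ(4432303) = (149−1) · (151−1) · (197−1) = 148 · 150 · 196 = 4351200.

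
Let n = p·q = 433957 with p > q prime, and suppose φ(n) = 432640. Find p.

677

φ(n) = (p−1)(q−1) = n − (p+q) + 1, so p + q = 433957 − 432640 + 1 = 1318.
p and q are the roots of t² − 1318t + 433957 = 0.
Discriminant: 1318² − 4·433957 = 1737124 − 1735828 = 1296; √1296 = 36.
q = (1318 − 36)/2 = 641, p = (1318 + 36)/2 = 677.
Check: 641 · 677 = 433957.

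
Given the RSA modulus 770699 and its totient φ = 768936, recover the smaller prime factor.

797

φ(n) = (p−1)(q−1) = n − (p+q) + 1, so p + q = 770699 − 768936 + 1 = 1764.
p and q are the roots of t² − 1764t + 770699 = 0.
Discriminant: 1764² − 4·770699 = 3111696 − 3082796 = 28900; √28900 = 170.
q = (1764 − 170)/2 = 797, p = (1764 + 170)/2 = 967.
Check: 797 · 967 = 770699.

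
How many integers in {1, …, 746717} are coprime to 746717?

718848

Factor: 746717 = 53 · 73 · 193.
φ(746717) = (53−1) · (73−1) · (193−1) = 52 · 72 · 192 = 718848.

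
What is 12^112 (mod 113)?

1

12^1 ≡ 12 (mod 113)
12^2 ≡ 12^2 = 144 ≡ 31 (mod 113)
12^4 ≡ 31^2 = 961 ≡ 57 (mod 113)
12^8 ≡ 57^2 = 3249 ≡ 85 (mod 113)
12^16 ≡ 85^2 = 7225 ≡ 106 (mod 113)
12^32 ≡ 106^2 = 11236 ≡ 49 (mod 113)
12^64 ≡ 49^2 = 2401 ≡ 28 (mod 113)
112 = 64 + 32 + 16 in binary powers of 2.
So 12^112 ≡ 28 · 49 · 106 ≡ 1 (mod 113).
Since the result is 1, base 12 gives no evidence that 113 is composite.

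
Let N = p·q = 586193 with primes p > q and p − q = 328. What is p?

Since p = q + 328, we have 586193 = q(q + 328), so q² + 328q − 586193 = 0.
Discriminant: 328² + 4·586193 = 107584 + 2344772 = 2452356; √2452356 = 1566.
q = (−328 + 1566)/2 = 619, and p = q + 328 = 947.
Check: 619 · 947 = 586193.

947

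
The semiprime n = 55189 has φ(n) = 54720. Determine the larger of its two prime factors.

241

φ(n) = (p−1)(q−1) = n − (p+q) + 1, so p + q = 55189 − 54720 + 1 = 470.
p and q are the roots of t² − 470t + 55189 = 0.
Discriminant: 470² − 4·55189 = 220900 − 220756 = 144; √144 = 12.
q = (470 − 12)/2 = 229, p = (470 + 12)/2 = 241.
Check: 229 · 241 = 55189.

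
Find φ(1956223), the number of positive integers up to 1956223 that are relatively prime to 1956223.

Factor: 1956223 = 109 · 131 · 137.
φ(1956223) = (109−1) · (131−1) · (137−1) = 108 · 130 · 136 = 1909440.

1909440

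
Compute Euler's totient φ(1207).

Factor: 1207 = 17 · 71.
φ(1207) = (17−1) · (71−1) = 16 · 70 = 1120.

1120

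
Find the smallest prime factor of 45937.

45937 is odd.
Digit sum 28, not divisible by 3.
Ends in 7: not divisible by 5.
7: 45937 = 7·6562 + 3
11: 45937 = 11·4176 + 1
13: 45937 = 13·3533 + 8
17: 45937 = 17·2702 + 3
19: 45937 = 19·2417 + 14
23: 45937 = 23·1997 + 6
29: 45937 = 29·1584 + 1
31: 45937 = 31·1481 + 26
37: 45937 = 37·1241 + 20
41: 45937 = 41·1120 + 17
43: 45937 = 43·1068 + 13
47: 45937 = 47·977 + 18
53: 45937 = 53·866 + 39
59: 45937 = 59·778 + 35
61: 45937 = 61·753 + 4
67: 45937 = 67·685 + 42
71: 45937 = 71·647

71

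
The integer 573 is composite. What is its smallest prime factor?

3

573 is odd.
Digit sum 15, divisible by 3.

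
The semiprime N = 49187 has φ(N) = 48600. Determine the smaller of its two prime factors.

101

φ(n) = (p−1)(q−1) = n − (p+q) + 1, so p + q = 49187 − 48600 + 1 = 588.
p and q are the roots of t² − 588t + 49187 = 0.
Discriminant: 588² − 4·49187 = 345744 − 196748 = 148996; √148996 = 386.
q = (588 − 386)/2 = 101, p = (588 + 386)/2 = 487.
Check: 101 · 487 = 49187.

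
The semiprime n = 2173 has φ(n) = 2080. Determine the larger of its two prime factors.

φ(n) = (p−1)(q−1) = n − (p+q) + 1, so p + q = 2173 − 2080 + 1 = 94.
p and q are the roots of t² − 94t + 2173 = 0.
Discriminant: 94² − 4·2173 = 8836 − 8692 = 144; √144 = 12.
q = (94 − 12)/2 = 41, p = (94 + 12)/2 = 53.
Check: 41 · 53 = 2173.

53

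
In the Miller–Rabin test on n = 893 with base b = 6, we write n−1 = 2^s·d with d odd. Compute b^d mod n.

893 − 1 = 892 = 2^2 · 223, so d = 223.
6^1 ≡ 6 (mod 893)
6^2 ≡ 6^2 = 36 ≡ 36 (mod 893)
6^4 ≡ 36^2 = 1296 ≡ 403 (mod 893)
6^8 ≡ 403^2 = 162409 ≡ 776 (mod 893)
6^16 ≡ 776^2 = 602176 ≡ 294 (mod 893)
6^32 ≡ 294^2 = 86436 ≡ 708 (mod 893)
6^64 ≡ 708^2 = 501264 ≡ 291 (mod 893)
6^128 ≡ 291^2 = 84681 ≡ 739 (mod 893)
223 = 128 + 64 + 16 + 8 + 4 + 2 + 1 in binary powers of 2.
So 6^223 ≡ 739 · 291 · 294 · 776 · 403 · 36 · 6 ≡ 294 (mod 893).
Squaring chain: 294 → 708; never reaches −1, so base 6 is a Miller–Rabin witness that 893 is composite.

294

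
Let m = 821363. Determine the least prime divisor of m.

821363 is odd.
Digit sum 23, not divisible by 3.
Ends in 3: not divisible by 5.
7: 821363 = 7·117337 + 4
11: 821363 = 11·74669 + 4
13: 821363 = 13·63181 + 10
17: 821363 = 17·48315 + 8
19: 821363 = 19·43229 + 12
23: 821363 = 23·35711 + 10
29: 821363 = 29·28322 + 25
31: 821363 = 31·26495 + 18
37: 821363 = 37·22199

37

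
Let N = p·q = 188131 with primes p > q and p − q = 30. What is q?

419

Since p = q + 30, we have 188131 = q(q + 30), so q² + 30q − 188131 = 0.
Discriminant: 30² + 4·188131 = 900 + 752524 = 753424; √753424 = 868.
q = (−30 + 868)/2 = 419, and p = q + 30 = 449.
Check: 419 · 449 = 188131.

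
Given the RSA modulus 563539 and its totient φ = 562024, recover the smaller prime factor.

φ(n) = (p−1)(q−1) = n − (p+q) + 1, so p + q = 563539 − 562024 + 1 = 1516.
p and q are the roots of t² − 1516t + 563539 = 0.
Discriminant: 1516² − 4·563539 = 2298256 − 2254156 = 44100; √44100 = 210.
q = (1516 − 210)/2 = 653, p = (1516 + 210)/2 = 863.
Check: 653 · 863 = 563539.

653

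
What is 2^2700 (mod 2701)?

1

2^1 ≡ 2 (mod 2701)
2^2 ≡ 2^2 = 4 ≡ 4 (mod 2701)
2^4 ≡ 4^2 = 16 ≡ 16 (mod 2701)
2^8 ≡ 16^2 = 256 ≡ 256 (mod 2701)
2^16 ≡ 256^2 = 65536 ≡ 712 (mod 2701)
2^32 ≡ 712^2 = 506944 ≡ 1857 (mod 2701)
2^64 ≡ 1857^2 = 3448449 ≡ 1973 (mod 2701)
2^128 ≡ 1973^2 = 3892729 ≡ 588 (mod 2701)
2^256 ≡ 588^2 = 345744 ≡ 16 (mod 2701)
2^512 ≡ 16^2 = 256 ≡ 256 (mod 2701)
2^1024 ≡ 256^2 = 65536 ≡ 712 (mod 2701)
2^2048 ≡ 712^2 = 506944 ≡ 1857 (mod 2701)
2700 = 2048 + 512 + 128 + 8 + 4 in binary powers of 2.
So 2^2700 ≡ 1857 · 256 · 588 · 256 · 16 ≡ 1 (mod 2701).
Since the result is 1, base 2 gives no evidence that 2701 is composite.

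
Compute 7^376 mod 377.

74

7^1 ≡ 7 (mod 377)
7^2 ≡ 7^2 = 49 ≡ 49 (mod 377)
7^4 ≡ 49^2 = 2401 ≡ 139 (mod 377)
7^8 ≡ 139^2 = 19321 ≡ 94 (mod 377)
7^16 ≡ 94^2 = 8836 ≡ 165 (mod 377)
7^32 ≡ 165^2 = 27225 ≡ 81 (mod 377)
7^64 ≡ 81^2 = 6561 ≡ 152 (mod 377)
7^128 ≡ 152^2 = 23104 ≡ 107 (mod 377)
7^256 ≡ 107^2 = 11449 ≡ 139 (mod 377)
376 = 256 + 64 + 32 + 16 + 8 in binary powers of 2.
So 7^376 ≡ 139 · 152 · 81 · 165 · 94 ≡ 74 (mod 377).
Since 74 ≠ 1, base 7 is a Fermat witness: 377 is composite.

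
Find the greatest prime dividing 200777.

200777 = 41 · 4897
4897 = 59 · 83
83 is prime.
So 200777 = 41 · 59 · 83; the largest prime factor is 83.

83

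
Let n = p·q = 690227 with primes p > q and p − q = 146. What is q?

Since p = q + 146, we have 690227 = q(q + 146), so q² + 146q − 690227 = 0.
Discriminant: 146² + 4·690227 = 21316 + 2760908 = 2782224; √2782224 = 1668.
q = (−146 + 1668)/2 = 761, and p = q + 146 = 907.
Check: 761 · 907 = 690227.

761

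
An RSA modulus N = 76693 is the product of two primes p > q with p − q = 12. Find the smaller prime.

Since p = q + 12, we have 76693 = q(q + 12), so q² + 12q − 76693 = 0.
Discriminant: 12² + 4·76693 = 144 + 306772 = 306916; √306916 = 554.
q = (−12 + 554)/2 = 271, and p = q + 12 = 283.
Check: 271 · 283 = 76693.

271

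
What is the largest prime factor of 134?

134 = 2 · 67
67 is prime.
So 134 = 2 · 67; the largest prime factor is 67.

67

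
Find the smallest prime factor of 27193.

71

27193 is odd.
Digit sum 22, not divisible by 3.
Ends in 3: not divisible by 5.
7: 27193 = 7·3884 + 5
11: 27193 = 11·2472 + 1
13: 27193 = 13·2091 + 10
17: 27193 = 17·1599 + 10
19: 27193 = 19·1431 + 4
23: 27193 = 23·1182 + 7
29: 27193 = 29·937 + 20
31: 27193 = 31·877 + 6
37: 27193 = 37·734 + 35
41: 27193 = 41·663 + 10
43: 27193 = 43·632 + 17
47: 27193 = 47·578 + 27
53: 27193 = 53·513 + 4
59: 27193 = 59·460 + 53
61: 27193 = 61·445 + 48
67: 27193 = 67·405 + 58
71: 27193 = 71·383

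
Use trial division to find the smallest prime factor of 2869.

2869 is odd.
Digit sum 25, not divisible by 3.
Ends in 9: not divisible by 5.
7: 2869 = 7·409 + 6
11: 2869 = 11·260 + 9
13: 2869 = 13·220 + 9
17: 2869 = 17·168 + 13
19: 2869 = 19·151

19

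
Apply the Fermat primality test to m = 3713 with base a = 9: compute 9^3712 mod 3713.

9^1 ≡ 9 (mod 3713)
9^2 ≡ 9^2 = 81 ≡ 81 (mod 3713)
9^4 ≡ 81^2 = 6561 ≡ 2848 (mod 3713)
9^8 ≡ 2848^2 = 8111104 ≡ 1912 (mod 3713)
9^16 ≡ 1912^2 = 3655744 ≡ 2152 (mod 3713)
9^32 ≡ 2152^2 = 4631104 ≡ 993 (mod 3713)
9^64 ≡ 993^2 = 986049 ≡ 2104 (mod 3713)
9^128 ≡ 2104^2 = 4426816 ≡ 920 (mod 3713)
9^256 ≡ 920^2 = 846400 ≡ 3549 (mod 3713)
9^512 ≡ 3549^2 = 12595401 ≡ 905 (mod 3713)
9^1024 ≡ 905^2 = 819025 ≡ 2165 (mod 3713)
9^2048 ≡ 2165^2 = 4687225 ≡ 1419 (mod 3713)
3712 = 2048 + 1024 + 512 + 128 in binary powers of 2.
So 9^3712 ≡ 1419 · 2165 · 905 · 920 ≡ 3390 (mod 3713).
Since 3390 ≠ 1, base 9 is a Fermat witness: 3713 is composite.

3390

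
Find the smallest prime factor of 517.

11

517 is odd.
Digit sum 13, not divisible by 3.
Ends in 7: not divisible by 5.
7: 517 = 7·73 + 6
11: 517 = 11·47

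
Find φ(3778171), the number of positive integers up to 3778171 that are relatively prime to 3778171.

Factor: 3778171 = 131 · 151 · 191.
φ(3778171) = (131−1) · (151−1) · (191−1) = 130 · 150 · 190 = 3705000.

3705000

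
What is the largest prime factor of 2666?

2666 = 2 · 1333
1333 = 31 · 43
43 is prime.
So 2666 = 2 · 31 · 43; the largest prime factor is 43.

43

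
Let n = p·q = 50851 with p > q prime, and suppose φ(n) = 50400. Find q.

211

φ(n) = (p−1)(q−1) = n − (p+q) + 1, so p + q = 50851 − 50400 + 1 = 452.
p and q are the roots of t² − 452t + 50851 = 0.
Discriminant: 452² − 4·50851 = 204304 − 203404 = 900; √900 = 30.
q = (452 − 30)/2 = 211, p = (452 + 30)/2 = 241.
Check: 211 · 241 = 50851.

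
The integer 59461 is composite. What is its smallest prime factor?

97

59461 is odd.
Digit sum 25, not divisible by 3.
Ends in 1: not divisible by 5.
7: 59461 = 7·8494 + 3
11: 59461 = 11·5405 + 6
13: 59461 = 13·4573 + 12
17: 59461 = 17·3497 + 12
19: 59461 = 19·3129 + 10
23: 59461 = 23·2585 + 6
29: 59461 = 29·2050 + 11
31: 59461 = 31·1918 + 3
37: 59461 = 37·1607 + 2
41: 59461 = 41·1450 + 11
43: 59461 = 43·1382 + 35
47: 59461 = 47·1265 + 6
53: 59461 = 53·1121 + 48
59: 59461 = 59·1007 + 48
61: 59461 = 61·974 + 47
67: 59461 = 67·887 + 32
71: 59461 = 71·837 + 34
73: 59461 = 73·814 + 39
79: 59461 = 79·752 + 53
83: 59461 = 83·716 + 33
89: 59461 = 89·668 + 9
97: 59461 = 97·613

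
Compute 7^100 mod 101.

7^1 ≡ 7 (mod 101)
7^2 ≡ 7^2 = 49 ≡ 49 (mod 101)
7^4 ≡ 49^2 = 2401 ≡ 78 (mod 101)
7^8 ≡ 78^2 = 6084 ≡ 24 (mod 101)
7^16 ≡ 24^2 = 576 ≡ 71 (mod 101)
7^32 ≡ 71^2 = 5041 ≡ 92 (mod 101)
7^64 ≡ 92^2 = 8464 ≡ 81 (mod 101)
100 = 64 + 32 + 4 in binary powers of 2.
So 7^100 ≡ 81 · 92 · 78 ≡ 1 (mod 101).
Since the result is 1, base 7 gives no evidence that 101 is composite.

1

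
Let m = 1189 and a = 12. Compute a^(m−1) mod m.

12^1 ≡ 12 (mod 1189)
12^2 ≡ 12^2 = 144 ≡ 144 (mod 1189)
12^4 ≡ 144^2 = 20736 ≡ 523 (mod 1189)
12^8 ≡ 523^2 = 273529 ≡ 59 (mod 1189)
12^16 ≡ 59^2 = 3481 ≡ 1103 (mod 1189)
12^32 ≡ 1103^2 = 1216609 ≡ 262 (mod 1189)
12^64 ≡ 262^2 = 68644 ≡ 871 (mod 1189)
12^128 ≡ 871^2 = 758641 ≡ 59 (mod 1189)
12^256 ≡ 59^2 = 3481 ≡ 1103 (mod 1189)
12^512 ≡ 1103^2 = 1216609 ≡ 262 (mod 1189)
12^1024 ≡ 262^2 = 68644 ≡ 871 (mod 1189)
1188 = 1024 + 128 + 32 + 4 in binary powers of 2.
So 12^1188 ≡ 871 · 59 · 262 · 523 ≡ 146 (mod 1189).
Since 146 ≠ 1, base 12 is a Fermat witness: 1189 is composite.

146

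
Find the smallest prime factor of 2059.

29

2059 is odd.
Digit sum 16, not divisible by 3.
Ends in 9: not divisible by 5.
7: 2059 = 7·294 + 1
11: 2059 = 11·187 + 2
13: 2059 = 13·158 + 5
17: 2059 = 17·121 + 2
19: 2059 = 19·108 + 7
23: 2059 = 23·89 + 12
29: 2059 = 29·71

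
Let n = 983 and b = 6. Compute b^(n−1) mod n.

1

6^1 ≡ 6 (mod 983)
6^2 ≡ 6^2 = 36 ≡ 36 (mod 983)
6^4 ≡ 36^2 = 1296 ≡ 313 (mod 983)
6^8 ≡ 313^2 = 97969 ≡ 652 (mod 983)
6^16 ≡ 652^2 = 425104 ≡ 448 (mod 983)
6^32 ≡ 448^2 = 200704 ≡ 172 (mod 983)
6^64 ≡ 172^2 = 29584 ≡ 94 (mod 983)
6^128 ≡ 94^2 = 8836 ≡ 972 (mod 983)
6^256 ≡ 972^2 = 944784 ≡ 121 (mod 983)
6^512 ≡ 121^2 = 14641 ≡ 879 (mod 983)
982 = 512 + 256 + 128 + 64 + 16 + 4 + 2 in binary powers of 2.
So 6^982 ≡ 879 · 121 · 972 · 94 · 448 · 313 · 36 ≡ 1 (mod 983).
Since the result is 1, base 6 gives no evidence that 983 is composite.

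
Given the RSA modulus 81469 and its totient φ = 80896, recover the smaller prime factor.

257

φ(n) = (p−1)(q−1) = n − (p+q) + 1, so p + q = 81469 − 80896 + 1 = 574.
p and q are the roots of t² − 574t + 81469 = 0.
Discriminant: 574² − 4·81469 = 329476 − 325876 = 3600; √3600 = 60.
q = (574 − 60)/2 = 257, p = (574 + 60)/2 = 317.
Check: 257 · 317 = 81469.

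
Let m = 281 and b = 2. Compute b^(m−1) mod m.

1

2^1 ≡ 2 (mod 281)
2^2 ≡ 2^2 = 4 ≡ 4 (mod 281)
2^4 ≡ 4^2 = 16 ≡ 16 (mod 281)
2^8 ≡ 16^2 = 256 ≡ 256 (mod 281)
2^16 ≡ 256^2 = 65536 ≡ 63 (mod 281)
2^32 ≡ 63^2 = 3969 ≡ 35 (mod 281)
2^64 ≡ 35^2 = 1225 ≡ 101 (mod 281)
2^128 ≡ 101^2 = 10201 ≡ 85 (mod 281)
2^256 ≡ 85^2 = 7225 ≡ 200 (mod 281)
280 = 256 + 16 + 8 in binary powers of 2.
So 2^280 ≡ 200 · 63 · 256 ≡ 1 (mod 281).
Since the result is 1, base 2 gives no evidence that 281 is composite.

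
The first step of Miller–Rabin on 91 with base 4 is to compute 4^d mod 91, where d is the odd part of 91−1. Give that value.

64

91 − 1 = 90 = 2^1 · 45, so d = 45.
4^1 ≡ 4 (mod 91)
4^2 ≡ 4^2 = 16 ≡ 16 (mod 91)
4^4 ≡ 16^2 = 256 ≡ 74 (mod 91)
4^8 ≡ 74^2 = 5476 ≡ 16 (mod 91)
4^16 ≡ 16^2 = 256 ≡ 74 (mod 91)
4^32 ≡ 74^2 = 5476 ≡ 16 (mod 91)
45 = 32 + 8 + 4 + 1 in binary powers of 2.
So 4^45 ≡ 16 · 16 · 74 · 4 ≡ 64 (mod 91).
Squaring chain: 64; never reaches −1, so base 4 is a Miller–Rabin witness that 91 is composite.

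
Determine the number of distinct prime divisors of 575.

2

575 = 5^2 · 23
575 = 5^2 · 23, which has 2 distinct prime factors.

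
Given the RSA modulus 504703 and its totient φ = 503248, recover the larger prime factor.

φ(n) = (p−1)(q−1) = n − (p+q) + 1, so p + q = 504703 − 503248 + 1 = 1456.
p and q are the roots of t² − 1456t + 504703 = 0.
Discriminant: 1456² − 4·504703 = 2119936 − 2018812 = 101124; √101124 = 318.
q = (1456 − 318)/2 = 569, p = (1456 + 318)/2 = 887.
Check: 569 · 887 = 504703.

887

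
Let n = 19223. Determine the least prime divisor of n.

19223 is odd.
Digit sum 17, not divisible by 3.
Ends in 3: not divisible by 5.
7: 19223 = 7·2746 + 1
11: 19223 = 11·1747 + 6
13: 19223 = 13·1478 + 9
17: 19223 = 17·1130 + 13
19: 19223 = 19·1011 + 14
23: 19223 = 23·835 + 18
29: 19223 = 29·662 + 25
31: 19223 = 31·620 + 3
37: 19223 = 37·519 + 20
41: 19223 = 41·468 + 35
43: 19223 = 43·447 + 2
47: 19223 = 47·409

47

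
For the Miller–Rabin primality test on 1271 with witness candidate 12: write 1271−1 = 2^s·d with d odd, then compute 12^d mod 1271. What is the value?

1080

1271 − 1 = 1270 = 2^1 · 635, so d = 635.
12^1 ≡ 12 (mod 1271)
12^2 ≡ 12^2 = 144 ≡ 144 (mod 1271)
12^4 ≡ 144^2 = 20736 ≡ 400 (mod 1271)
12^8 ≡ 400^2 = 160000 ≡ 1125 (mod 1271)
12^16 ≡ 1125^2 = 1265625 ≡ 980 (mod 1271)
12^32 ≡ 980^2 = 960400 ≡ 795 (mod 1271)
12^64 ≡ 795^2 = 632025 ≡ 338 (mod 1271)
12^128 ≡ 338^2 = 114244 ≡ 1125 (mod 1271)
12^256 ≡ 1125^2 = 1265625 ≡ 980 (mod 1271)
12^512 ≡ 980^2 = 960400 ≡ 795 (mod 1271)
635 = 512 + 64 + 32 + 16 + 8 + 2 + 1 in binary powers of 2.
So 12^635 ≡ 795 · 338 · 795 · 980 · 1125 · 144 · 12 ≡ 1080 (mod 1271).
Squaring chain: 1080; never reaches −1, so base 12 is a Miller–Rabin witness that 1271 is composite.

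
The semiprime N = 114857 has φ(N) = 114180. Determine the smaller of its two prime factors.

φ(n) = (p−1)(q−1) = n − (p+q) + 1, so p + q = 114857 − 114180 + 1 = 678.
p and q are the roots of t² − 678t + 114857 = 0.
Discriminant: 678² − 4·114857 = 459684 − 459428 = 256; √256 = 16.
q = (678 − 16)/2 = 331, p = (678 + 16)/2 = 347.
Check: 331 · 347 = 114857.

331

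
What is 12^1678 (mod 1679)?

653

12^1 ≡ 12 (mod 1679)
12^2 ≡ 12^2 = 144 ≡ 144 (mod 1679)
12^4 ≡ 144^2 = 20736 ≡ 588 (mod 1679)
12^8 ≡ 588^2 = 345744 ≡ 1549 (mod 1679)
12^16 ≡ 1549^2 = 2399401 ≡ 110 (mod 1679)
12^32 ≡ 110^2 = 12100 ≡ 347 (mod 1679)
12^64 ≡ 347^2 = 120409 ≡ 1200 (mod 1679)
12^128 ≡ 1200^2 = 1440000 ≡ 1097 (mod 1679)
12^256 ≡ 1097^2 = 1203409 ≡ 1245 (mod 1679)
12^512 ≡ 1245^2 = 1550025 ≡ 308 (mod 1679)
12^1024 ≡ 308^2 = 94864 ≡ 840 (mod 1679)
1678 = 1024 + 512 + 128 + 8 + 4 + 2 in binary powers of 2.
So 12^1678 ≡ 840 · 308 · 1097 · 1549 · 588 · 144 ≡ 653 (mod 1679).
Since 653 ≠ 1, base 12 is a Fermat witness: 1679 is composite.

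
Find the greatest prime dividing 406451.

83

406451 = 59 · 6889
6889 = 83 · 83
83 = 83 · 1
So 406451 = 59 · 83^2; the largest prime factor is 83.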